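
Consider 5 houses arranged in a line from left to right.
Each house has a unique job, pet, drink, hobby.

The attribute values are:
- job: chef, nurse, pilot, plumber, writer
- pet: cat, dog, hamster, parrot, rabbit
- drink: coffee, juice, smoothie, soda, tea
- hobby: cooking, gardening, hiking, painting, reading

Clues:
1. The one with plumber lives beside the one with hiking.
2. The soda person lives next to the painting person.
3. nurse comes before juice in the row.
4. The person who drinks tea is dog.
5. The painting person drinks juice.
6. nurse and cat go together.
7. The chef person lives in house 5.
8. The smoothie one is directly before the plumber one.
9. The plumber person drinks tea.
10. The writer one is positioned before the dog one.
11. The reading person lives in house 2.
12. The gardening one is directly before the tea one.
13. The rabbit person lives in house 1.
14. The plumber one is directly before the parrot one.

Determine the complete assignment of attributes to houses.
Solution:

House | Job | Pet | Drink | Hobby
---------------------------------
  1   | writer | rabbit | smoothie | gardening
  2   | plumber | dog | tea | reading
  3   | pilot | parrot | coffee | hiking
  4   | nurse | cat | soda | cooking
  5   | chef | hamster | juice | painting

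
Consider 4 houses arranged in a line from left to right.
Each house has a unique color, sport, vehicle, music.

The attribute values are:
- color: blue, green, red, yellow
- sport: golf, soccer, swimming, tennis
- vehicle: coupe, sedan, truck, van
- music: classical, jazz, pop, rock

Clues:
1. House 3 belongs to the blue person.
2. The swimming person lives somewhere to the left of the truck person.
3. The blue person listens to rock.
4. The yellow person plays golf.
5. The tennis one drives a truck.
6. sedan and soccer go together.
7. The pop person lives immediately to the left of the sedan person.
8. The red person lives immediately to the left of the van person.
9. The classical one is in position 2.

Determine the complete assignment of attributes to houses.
Solution:

House | Color | Sport | Vehicle | Music
---------------------------------------
  1   | yellow | golf | coupe | pop
  2   | red | soccer | sedan | classical
  3   | blue | swimming | van | rock
  4   | green | tennis | truck | jazz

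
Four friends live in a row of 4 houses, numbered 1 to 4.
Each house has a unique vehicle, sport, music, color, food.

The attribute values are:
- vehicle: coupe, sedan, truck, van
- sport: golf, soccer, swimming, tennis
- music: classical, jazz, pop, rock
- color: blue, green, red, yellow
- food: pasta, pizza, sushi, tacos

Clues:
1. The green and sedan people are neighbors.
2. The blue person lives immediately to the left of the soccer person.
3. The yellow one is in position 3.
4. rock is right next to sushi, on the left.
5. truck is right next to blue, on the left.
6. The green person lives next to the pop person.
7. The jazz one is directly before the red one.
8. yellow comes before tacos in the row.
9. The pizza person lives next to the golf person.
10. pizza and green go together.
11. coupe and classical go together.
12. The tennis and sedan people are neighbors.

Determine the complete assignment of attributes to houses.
Solution:

House | Vehicle | Sport | Music | Color | Food
----------------------------------------------
  1   | truck | tennis | rock | green | pizza
  2   | sedan | golf | pop | blue | sushi
  3   | van | soccer | jazz | yellow | pasta
  4   | coupe | swimming | classical | red | tacos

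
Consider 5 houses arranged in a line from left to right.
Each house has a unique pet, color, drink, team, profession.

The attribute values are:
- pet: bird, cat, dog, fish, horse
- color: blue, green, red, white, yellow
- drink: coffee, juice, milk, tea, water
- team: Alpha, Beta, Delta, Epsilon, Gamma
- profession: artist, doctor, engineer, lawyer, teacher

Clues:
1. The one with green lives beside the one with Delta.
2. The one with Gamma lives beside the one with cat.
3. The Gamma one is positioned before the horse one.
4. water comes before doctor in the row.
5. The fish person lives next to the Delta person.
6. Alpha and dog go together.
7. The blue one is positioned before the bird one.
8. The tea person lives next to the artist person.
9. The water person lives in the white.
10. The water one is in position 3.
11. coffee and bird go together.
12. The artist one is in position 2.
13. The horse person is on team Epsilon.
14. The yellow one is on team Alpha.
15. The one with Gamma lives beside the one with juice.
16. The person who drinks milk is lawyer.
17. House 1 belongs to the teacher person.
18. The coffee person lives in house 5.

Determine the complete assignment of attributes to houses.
Solution:

House | Pet | Color | Drink | Team | Profession
-----------------------------------------------
  1   | fish | green | tea | Gamma | teacher
  2   | cat | blue | juice | Delta | artist
  3   | horse | white | water | Epsilon | engineer
  4   | dog | yellow | milk | Alpha | lawyer
  5   | bird | red | coffee | Beta | doctor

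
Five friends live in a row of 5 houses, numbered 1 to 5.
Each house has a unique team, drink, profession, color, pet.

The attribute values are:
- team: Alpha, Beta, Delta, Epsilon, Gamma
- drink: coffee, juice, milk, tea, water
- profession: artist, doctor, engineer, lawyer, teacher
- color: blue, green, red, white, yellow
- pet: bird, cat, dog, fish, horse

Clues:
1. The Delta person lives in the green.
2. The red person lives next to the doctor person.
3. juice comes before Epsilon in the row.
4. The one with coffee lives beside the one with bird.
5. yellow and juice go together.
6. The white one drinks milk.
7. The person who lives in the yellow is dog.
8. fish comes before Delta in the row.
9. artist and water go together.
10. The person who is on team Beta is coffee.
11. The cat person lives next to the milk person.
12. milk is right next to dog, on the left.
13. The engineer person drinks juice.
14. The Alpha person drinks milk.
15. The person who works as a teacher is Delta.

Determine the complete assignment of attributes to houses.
Solution:

House | Team | Drink | Profession | Color | Pet
-----------------------------------------------
  1   | Beta | coffee | lawyer | red | cat
  2   | Alpha | milk | doctor | white | bird
  3   | Gamma | juice | engineer | yellow | dog
  4   | Epsilon | water | artist | blue | fish
  5   | Delta | tea | teacher | green | horse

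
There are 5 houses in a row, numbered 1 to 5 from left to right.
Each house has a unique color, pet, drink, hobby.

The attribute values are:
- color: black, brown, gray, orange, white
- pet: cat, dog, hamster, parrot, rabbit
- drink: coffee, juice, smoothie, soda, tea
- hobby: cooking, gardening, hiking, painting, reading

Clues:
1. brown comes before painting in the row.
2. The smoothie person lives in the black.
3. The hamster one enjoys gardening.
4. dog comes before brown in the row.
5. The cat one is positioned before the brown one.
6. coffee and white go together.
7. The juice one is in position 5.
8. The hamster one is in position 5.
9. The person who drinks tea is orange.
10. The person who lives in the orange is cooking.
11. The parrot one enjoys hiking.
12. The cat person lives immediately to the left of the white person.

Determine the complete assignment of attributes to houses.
Solution:

House | Color | Pet | Drink | Hobby
-----------------------------------
  1   | orange | cat | tea | cooking
  2   | white | dog | coffee | reading
  3   | brown | parrot | soda | hiking
  4   | black | rabbit | smoothie | painting
  5   | gray | hamster | juice | gardening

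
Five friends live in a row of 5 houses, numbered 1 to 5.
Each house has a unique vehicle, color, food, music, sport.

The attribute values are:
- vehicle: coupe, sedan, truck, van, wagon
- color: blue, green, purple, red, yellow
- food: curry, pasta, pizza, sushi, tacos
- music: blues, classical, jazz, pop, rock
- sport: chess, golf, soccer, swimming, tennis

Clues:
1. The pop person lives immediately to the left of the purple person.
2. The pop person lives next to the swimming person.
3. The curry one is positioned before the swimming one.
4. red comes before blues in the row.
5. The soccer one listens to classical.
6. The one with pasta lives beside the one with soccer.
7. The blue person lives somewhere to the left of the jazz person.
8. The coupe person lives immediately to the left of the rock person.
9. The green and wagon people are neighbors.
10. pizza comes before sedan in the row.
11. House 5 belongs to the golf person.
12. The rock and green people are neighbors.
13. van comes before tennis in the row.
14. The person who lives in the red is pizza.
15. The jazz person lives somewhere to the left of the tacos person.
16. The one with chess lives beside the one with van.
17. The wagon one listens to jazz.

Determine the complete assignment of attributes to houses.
Solution:

House | Vehicle | Color | Food | Music | Sport
----------------------------------------------
  1   | coupe | blue | curry | pop | chess
  2   | van | purple | pasta | rock | swimming
  3   | truck | green | sushi | classical | soccer
  4   | wagon | red | pizza | jazz | tennis
  5   | sedan | yellow | tacos | blues | golf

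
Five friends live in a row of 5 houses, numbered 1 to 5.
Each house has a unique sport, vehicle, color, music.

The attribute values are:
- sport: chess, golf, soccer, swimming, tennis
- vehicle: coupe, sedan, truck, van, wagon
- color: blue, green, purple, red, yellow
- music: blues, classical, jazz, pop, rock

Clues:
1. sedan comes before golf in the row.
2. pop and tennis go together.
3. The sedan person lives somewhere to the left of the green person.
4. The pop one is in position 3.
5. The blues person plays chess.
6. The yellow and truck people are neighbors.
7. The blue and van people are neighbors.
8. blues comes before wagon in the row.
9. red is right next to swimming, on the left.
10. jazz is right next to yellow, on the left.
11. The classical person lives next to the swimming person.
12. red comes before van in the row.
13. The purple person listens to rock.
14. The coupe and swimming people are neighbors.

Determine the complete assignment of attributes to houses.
Solution:

House | Sport | Vehicle | Color | Music
---------------------------------------
  1   | soccer | coupe | red | classical
  2   | swimming | sedan | blue | jazz
  3   | tennis | van | yellow | pop
  4   | chess | truck | green | blues
  5   | golf | wagon | purple | rock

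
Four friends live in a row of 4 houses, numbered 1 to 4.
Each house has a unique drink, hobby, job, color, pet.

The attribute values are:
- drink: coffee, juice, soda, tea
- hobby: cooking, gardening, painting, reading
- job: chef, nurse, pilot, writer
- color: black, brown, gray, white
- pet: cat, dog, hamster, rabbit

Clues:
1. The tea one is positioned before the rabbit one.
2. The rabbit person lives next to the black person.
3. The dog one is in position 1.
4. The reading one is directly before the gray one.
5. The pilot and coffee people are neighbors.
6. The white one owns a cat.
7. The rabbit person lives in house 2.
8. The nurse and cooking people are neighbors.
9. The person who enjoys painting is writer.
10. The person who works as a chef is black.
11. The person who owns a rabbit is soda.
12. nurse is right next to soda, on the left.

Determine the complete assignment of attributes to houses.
Solution:

House | Drink | Hobby | Job | Color | Pet
-----------------------------------------
  1   | tea | reading | nurse | brown | dog
  2   | soda | cooking | pilot | gray | rabbit
  3   | coffee | gardening | chef | black | hamster
  4   | juice | painting | writer | white | cat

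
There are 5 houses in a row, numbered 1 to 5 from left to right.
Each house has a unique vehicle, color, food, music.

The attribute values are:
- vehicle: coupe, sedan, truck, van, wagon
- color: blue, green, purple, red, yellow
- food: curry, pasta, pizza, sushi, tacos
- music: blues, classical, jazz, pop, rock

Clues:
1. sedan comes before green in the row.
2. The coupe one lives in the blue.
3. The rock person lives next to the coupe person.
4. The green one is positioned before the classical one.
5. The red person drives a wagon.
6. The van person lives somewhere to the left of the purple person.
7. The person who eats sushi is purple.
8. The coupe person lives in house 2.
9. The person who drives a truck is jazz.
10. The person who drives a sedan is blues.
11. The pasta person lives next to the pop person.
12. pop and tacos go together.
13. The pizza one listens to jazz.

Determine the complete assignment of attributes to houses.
Solution:

House | Vehicle | Color | Food | Music
--------------------------------------
  1   | van | yellow | pasta | rock
  2   | coupe | blue | tacos | pop
  3   | sedan | purple | sushi | blues
  4   | truck | green | pizza | jazz
  5   | wagon | red | curry | classical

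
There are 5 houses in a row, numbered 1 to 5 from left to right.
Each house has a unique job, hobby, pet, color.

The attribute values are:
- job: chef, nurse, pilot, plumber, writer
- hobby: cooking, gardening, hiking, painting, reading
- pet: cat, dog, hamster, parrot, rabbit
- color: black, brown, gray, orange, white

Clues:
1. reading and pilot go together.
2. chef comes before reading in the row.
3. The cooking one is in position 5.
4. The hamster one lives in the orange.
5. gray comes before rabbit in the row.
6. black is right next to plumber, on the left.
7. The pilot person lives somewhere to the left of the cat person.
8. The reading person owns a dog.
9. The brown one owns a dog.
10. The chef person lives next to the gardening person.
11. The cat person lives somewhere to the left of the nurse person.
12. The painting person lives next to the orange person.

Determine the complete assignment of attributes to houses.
Solution:

House | Job | Hobby | Pet | Color
---------------------------------
  1   | chef | painting | parrot | black
  2   | plumber | gardening | hamster | orange
  3   | pilot | reading | dog | brown
  4   | writer | hiking | cat | gray
  5   | nurse | cooking | rabbit | white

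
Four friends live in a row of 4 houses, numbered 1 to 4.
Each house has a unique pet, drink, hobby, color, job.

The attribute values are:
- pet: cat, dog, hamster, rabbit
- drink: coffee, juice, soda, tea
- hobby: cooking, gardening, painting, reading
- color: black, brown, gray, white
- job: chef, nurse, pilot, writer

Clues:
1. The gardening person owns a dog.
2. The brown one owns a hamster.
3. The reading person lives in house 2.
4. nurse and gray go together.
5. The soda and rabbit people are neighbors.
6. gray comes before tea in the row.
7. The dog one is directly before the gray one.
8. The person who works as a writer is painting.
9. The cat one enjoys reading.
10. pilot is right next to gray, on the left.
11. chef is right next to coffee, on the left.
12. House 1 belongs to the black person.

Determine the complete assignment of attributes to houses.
Solution:

House | Pet | Drink | Hobby | Color | Job
-----------------------------------------
  1   | dog | juice | gardening | black | pilot
  2   | cat | soda | reading | gray | nurse
  3   | rabbit | tea | cooking | white | chef
  4   | hamster | coffee | painting | brown | writer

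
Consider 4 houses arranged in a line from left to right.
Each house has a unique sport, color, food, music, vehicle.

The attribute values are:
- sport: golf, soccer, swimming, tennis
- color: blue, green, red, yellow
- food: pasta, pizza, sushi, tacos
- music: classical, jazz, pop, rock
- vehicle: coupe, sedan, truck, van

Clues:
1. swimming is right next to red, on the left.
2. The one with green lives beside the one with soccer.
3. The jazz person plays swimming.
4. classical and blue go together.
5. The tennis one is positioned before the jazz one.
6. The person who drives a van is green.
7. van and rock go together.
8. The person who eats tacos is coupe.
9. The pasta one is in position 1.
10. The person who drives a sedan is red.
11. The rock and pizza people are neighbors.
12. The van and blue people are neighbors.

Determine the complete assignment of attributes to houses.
Solution:

House | Sport | Color | Food | Music | Vehicle
----------------------------------------------
  1   | tennis | green | pasta | rock | van
  2   | soccer | blue | pizza | classical | truck
  3   | swimming | yellow | tacos | jazz | coupe
  4   | golf | red | sushi | pop | sedan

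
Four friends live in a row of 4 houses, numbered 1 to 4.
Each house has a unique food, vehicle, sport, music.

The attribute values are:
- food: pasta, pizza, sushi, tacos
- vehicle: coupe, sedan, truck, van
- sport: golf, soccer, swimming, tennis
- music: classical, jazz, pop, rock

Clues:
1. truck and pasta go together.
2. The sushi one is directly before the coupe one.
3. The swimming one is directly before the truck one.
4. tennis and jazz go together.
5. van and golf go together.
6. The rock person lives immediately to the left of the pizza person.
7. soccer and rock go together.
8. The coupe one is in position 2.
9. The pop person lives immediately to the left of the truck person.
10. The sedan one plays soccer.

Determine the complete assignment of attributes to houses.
Solution:

House | Food | Vehicle | Sport | Music
--------------------------------------
  1   | sushi | sedan | soccer | rock
  2   | pizza | coupe | swimming | pop
  3   | pasta | truck | tennis | jazz
  4   | tacos | van | golf | classical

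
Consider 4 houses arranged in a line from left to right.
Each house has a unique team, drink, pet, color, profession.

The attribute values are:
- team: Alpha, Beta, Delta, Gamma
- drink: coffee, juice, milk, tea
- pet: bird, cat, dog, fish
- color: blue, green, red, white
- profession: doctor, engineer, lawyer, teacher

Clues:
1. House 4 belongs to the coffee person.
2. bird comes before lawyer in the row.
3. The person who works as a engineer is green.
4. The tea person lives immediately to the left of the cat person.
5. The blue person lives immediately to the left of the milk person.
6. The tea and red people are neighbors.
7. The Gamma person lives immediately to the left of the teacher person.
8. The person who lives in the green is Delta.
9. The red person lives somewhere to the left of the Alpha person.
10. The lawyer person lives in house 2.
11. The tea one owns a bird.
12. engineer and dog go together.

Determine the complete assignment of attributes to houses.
Solution:

House | Team | Drink | Pet | Color | Profession
-----------------------------------------------
  1   | Beta | tea | bird | blue | doctor
  2   | Gamma | milk | cat | red | lawyer
  3   | Alpha | juice | fish | white | teacher
  4   | Delta | coffee | dog | green | engineer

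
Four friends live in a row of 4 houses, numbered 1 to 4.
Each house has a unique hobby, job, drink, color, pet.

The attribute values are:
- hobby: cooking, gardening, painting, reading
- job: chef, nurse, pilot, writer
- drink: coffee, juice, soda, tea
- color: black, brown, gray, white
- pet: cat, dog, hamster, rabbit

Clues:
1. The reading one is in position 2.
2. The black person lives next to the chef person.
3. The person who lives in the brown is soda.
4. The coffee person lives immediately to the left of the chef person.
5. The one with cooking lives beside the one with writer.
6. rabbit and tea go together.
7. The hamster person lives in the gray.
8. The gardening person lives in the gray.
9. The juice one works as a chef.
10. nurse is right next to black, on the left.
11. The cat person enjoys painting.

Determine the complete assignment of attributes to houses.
Solution:

House | Hobby | Job | Drink | Color | Pet
-----------------------------------------
  1   | cooking | nurse | tea | white | rabbit
  2   | reading | writer | coffee | black | dog
  3   | gardening | chef | juice | gray | hamster
  4   | painting | pilot | soda | brown | cat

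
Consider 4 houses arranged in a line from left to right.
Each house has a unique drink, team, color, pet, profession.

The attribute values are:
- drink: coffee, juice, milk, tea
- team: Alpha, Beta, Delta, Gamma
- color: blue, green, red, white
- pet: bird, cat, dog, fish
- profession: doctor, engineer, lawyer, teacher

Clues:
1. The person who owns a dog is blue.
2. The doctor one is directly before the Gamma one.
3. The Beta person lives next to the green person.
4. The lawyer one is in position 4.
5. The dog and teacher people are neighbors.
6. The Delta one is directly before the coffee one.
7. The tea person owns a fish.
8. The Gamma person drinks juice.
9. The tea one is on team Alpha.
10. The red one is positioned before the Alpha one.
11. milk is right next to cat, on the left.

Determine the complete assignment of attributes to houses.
Solution:

House | Drink | Team | Color | Pet | Profession
-----------------------------------------------
  1   | milk | Delta | blue | dog | engineer
  2   | coffee | Beta | red | cat | teacher
  3   | tea | Alpha | green | fish | doctor
  4   | juice | Gamma | white | bird | lawyer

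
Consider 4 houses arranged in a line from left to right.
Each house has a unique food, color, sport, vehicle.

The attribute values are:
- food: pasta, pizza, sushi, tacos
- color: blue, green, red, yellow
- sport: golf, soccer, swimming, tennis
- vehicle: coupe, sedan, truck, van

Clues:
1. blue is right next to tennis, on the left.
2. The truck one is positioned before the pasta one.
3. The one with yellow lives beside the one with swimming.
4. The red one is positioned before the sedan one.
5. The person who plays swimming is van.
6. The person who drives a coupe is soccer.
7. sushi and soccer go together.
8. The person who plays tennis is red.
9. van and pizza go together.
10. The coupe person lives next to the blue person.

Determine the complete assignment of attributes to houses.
Solution:

House | Food | Color | Sport | Vehicle
--------------------------------------
  1   | sushi | yellow | soccer | coupe
  2   | pizza | blue | swimming | van
  3   | tacos | red | tennis | truck
  4   | pasta | green | golf | sedan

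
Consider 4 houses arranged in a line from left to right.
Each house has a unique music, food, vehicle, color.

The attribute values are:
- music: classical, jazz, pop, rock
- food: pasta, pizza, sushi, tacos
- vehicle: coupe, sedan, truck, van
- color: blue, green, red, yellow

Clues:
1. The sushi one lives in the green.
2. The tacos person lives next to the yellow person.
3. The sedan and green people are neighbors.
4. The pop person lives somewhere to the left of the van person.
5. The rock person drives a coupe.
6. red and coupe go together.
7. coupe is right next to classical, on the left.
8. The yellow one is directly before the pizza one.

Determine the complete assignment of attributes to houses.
Solution:

House | Music | Food | Vehicle | Color
--------------------------------------
  1   | rock | tacos | coupe | red
  2   | classical | pasta | truck | yellow
  3   | pop | pizza | sedan | blue
  4   | jazz | sushi | van | green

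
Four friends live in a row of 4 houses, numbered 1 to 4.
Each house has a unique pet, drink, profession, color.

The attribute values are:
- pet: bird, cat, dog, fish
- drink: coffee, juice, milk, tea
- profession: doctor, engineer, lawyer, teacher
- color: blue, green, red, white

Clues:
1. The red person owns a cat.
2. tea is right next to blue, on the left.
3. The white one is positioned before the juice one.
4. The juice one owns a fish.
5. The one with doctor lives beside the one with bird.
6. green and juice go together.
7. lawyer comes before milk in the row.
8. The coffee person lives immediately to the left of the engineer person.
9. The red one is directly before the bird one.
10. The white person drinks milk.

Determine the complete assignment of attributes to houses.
Solution:

House | Pet | Drink | Profession | Color
----------------------------------------
  1   | cat | tea | doctor | red
  2   | bird | coffee | lawyer | blue
  3   | dog | milk | engineer | white
  4   | fish | juice | teacher | green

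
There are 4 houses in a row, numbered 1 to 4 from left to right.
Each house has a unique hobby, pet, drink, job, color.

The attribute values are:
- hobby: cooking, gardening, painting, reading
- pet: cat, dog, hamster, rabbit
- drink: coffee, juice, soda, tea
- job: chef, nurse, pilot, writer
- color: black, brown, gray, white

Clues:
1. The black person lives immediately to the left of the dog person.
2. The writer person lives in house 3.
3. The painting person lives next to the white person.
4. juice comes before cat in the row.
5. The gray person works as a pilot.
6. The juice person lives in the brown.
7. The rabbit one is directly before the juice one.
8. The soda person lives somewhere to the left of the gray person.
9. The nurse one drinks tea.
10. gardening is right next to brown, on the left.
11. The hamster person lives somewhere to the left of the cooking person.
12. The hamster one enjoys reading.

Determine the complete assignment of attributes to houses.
Solution:

House | Hobby | Pet | Drink | Job | Color
-----------------------------------------
  1   | gardening | rabbit | tea | nurse | black
  2   | painting | dog | juice | chef | brown
  3   | reading | hamster | soda | writer | white
  4   | cooking | cat | coffee | pilot | gray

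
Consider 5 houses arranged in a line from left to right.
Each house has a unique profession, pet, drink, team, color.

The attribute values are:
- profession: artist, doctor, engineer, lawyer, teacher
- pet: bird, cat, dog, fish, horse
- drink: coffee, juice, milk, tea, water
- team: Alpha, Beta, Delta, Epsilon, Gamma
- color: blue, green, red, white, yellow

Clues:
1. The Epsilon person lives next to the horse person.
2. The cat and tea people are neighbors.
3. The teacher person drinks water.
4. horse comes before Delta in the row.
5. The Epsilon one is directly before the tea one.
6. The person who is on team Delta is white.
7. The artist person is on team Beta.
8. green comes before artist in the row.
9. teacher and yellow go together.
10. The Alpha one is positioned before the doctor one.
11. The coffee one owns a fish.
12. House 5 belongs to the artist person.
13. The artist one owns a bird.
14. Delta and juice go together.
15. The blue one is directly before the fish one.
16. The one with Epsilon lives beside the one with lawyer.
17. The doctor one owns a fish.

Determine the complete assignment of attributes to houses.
Solution:

House | Profession | Pet | Drink | Team | Color
-----------------------------------------------
  1   | teacher | cat | water | Epsilon | yellow
  2   | lawyer | horse | tea | Alpha | blue
  3   | doctor | fish | coffee | Gamma | green
  4   | engineer | dog | juice | Delta | white
  5   | artist | bird | milk | Beta | red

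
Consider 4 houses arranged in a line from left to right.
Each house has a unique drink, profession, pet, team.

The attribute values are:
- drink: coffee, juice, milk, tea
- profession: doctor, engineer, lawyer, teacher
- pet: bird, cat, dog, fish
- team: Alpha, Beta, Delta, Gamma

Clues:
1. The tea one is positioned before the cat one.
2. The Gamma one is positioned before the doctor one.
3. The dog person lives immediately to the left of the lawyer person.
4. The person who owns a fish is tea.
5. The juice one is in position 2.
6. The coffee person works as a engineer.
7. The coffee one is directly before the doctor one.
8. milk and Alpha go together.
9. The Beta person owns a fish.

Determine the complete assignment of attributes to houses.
Solution:

House | Drink | Profession | Pet | Team
---------------------------------------
  1   | coffee | engineer | bird | Gamma
  2   | juice | doctor | dog | Delta
  3   | tea | lawyer | fish | Beta
  4   | milk | teacher | cat | Alpha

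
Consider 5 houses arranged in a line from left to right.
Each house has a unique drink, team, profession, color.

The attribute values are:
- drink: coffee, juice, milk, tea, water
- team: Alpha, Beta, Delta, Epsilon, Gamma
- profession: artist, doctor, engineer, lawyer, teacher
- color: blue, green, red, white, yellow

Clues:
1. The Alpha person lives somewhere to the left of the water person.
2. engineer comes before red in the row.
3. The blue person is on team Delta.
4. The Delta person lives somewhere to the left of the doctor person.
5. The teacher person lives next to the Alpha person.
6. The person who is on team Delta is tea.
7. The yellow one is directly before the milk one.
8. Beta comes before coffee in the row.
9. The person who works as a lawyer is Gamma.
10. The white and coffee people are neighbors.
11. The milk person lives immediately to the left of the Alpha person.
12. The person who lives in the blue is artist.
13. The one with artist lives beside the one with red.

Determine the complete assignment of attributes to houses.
Solution:

House | Drink | Team | Profession | Color
-----------------------------------------
  1   | juice | Gamma | lawyer | yellow
  2   | milk | Beta | teacher | white
  3   | coffee | Alpha | engineer | green
  4   | tea | Delta | artist | blue
  5   | water | Epsilon | doctor | red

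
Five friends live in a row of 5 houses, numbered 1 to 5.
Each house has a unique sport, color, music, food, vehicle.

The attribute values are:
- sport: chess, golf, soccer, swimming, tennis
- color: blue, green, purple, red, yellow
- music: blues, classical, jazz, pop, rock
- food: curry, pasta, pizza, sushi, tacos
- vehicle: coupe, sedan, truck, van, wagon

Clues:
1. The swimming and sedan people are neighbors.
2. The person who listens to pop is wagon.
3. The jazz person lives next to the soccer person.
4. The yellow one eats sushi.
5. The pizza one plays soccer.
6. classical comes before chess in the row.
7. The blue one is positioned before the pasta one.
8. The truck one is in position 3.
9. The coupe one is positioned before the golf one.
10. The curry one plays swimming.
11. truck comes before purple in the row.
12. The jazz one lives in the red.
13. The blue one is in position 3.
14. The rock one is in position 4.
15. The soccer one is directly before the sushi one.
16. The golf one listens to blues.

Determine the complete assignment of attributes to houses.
Solution:

House | Sport | Color | Music | Food | Vehicle
----------------------------------------------
  1   | swimming | green | pop | curry | wagon
  2   | tennis | red | jazz | tacos | sedan
  3   | soccer | blue | classical | pizza | truck
  4   | chess | yellow | rock | sushi | coupe
  5   | golf | purple | blues | pasta | van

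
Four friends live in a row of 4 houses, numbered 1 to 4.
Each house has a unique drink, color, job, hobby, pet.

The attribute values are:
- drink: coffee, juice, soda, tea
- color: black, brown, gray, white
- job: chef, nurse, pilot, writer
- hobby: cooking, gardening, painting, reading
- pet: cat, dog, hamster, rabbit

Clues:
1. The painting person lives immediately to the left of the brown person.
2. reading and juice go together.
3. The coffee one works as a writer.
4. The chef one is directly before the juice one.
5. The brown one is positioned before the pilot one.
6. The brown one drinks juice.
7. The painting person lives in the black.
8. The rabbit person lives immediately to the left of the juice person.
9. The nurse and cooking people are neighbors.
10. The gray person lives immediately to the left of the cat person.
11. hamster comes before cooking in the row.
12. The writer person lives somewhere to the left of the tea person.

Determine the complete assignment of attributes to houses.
Solution:

House | Drink | Color | Job | Hobby | Pet
-----------------------------------------
  1   | soda | black | chef | painting | rabbit
  2   | juice | brown | nurse | reading | hamster
  3   | coffee | gray | writer | cooking | dog
  4   | tea | white | pilot | gardening | cat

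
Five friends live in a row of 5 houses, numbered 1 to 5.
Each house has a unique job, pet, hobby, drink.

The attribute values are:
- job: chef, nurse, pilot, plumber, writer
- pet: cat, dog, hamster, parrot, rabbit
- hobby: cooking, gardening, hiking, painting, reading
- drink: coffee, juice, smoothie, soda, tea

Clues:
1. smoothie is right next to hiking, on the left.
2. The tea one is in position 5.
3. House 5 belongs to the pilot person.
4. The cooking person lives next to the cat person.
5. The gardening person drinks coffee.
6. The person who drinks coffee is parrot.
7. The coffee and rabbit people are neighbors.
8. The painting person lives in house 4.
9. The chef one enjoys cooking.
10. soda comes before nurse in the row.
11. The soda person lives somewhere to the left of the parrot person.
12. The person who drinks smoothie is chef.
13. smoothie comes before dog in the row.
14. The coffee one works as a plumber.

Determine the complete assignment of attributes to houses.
Solution:

House | Job | Pet | Hobby | Drink
---------------------------------
  1   | chef | hamster | cooking | smoothie
  2   | writer | cat | hiking | soda
  3   | plumber | parrot | gardening | coffee
  4   | nurse | rabbit | painting | juice
  5   | pilot | dog | reading | tea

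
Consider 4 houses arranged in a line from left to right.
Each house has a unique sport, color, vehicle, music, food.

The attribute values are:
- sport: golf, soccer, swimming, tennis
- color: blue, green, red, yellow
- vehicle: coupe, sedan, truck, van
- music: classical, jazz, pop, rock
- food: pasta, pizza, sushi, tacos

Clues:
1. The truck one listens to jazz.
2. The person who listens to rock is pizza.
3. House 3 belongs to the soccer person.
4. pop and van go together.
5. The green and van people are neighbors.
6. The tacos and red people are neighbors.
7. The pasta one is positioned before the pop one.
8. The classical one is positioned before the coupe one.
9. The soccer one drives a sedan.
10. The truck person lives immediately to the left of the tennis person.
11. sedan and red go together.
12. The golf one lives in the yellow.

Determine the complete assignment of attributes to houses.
Solution:

House | Sport | Color | Vehicle | Music | Food
----------------------------------------------
  1   | swimming | green | truck | jazz | pasta
  2   | tennis | blue | van | pop | tacos
  3   | soccer | red | sedan | classical | sushi
  4   | golf | yellow | coupe | rock | pizza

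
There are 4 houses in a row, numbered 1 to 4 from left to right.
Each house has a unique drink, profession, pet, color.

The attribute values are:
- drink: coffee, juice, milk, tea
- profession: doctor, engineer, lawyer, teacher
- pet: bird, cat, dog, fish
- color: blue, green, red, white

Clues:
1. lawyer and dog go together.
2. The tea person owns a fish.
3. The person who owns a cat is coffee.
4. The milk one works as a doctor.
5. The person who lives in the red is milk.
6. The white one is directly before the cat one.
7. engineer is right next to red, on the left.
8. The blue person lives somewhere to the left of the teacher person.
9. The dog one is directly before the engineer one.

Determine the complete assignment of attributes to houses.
Solution:

House | Drink | Profession | Pet | Color
----------------------------------------
  1   | juice | lawyer | dog | white
  2   | coffee | engineer | cat | blue
  3   | milk | doctor | bird | red
  4   | tea | teacher | fish | green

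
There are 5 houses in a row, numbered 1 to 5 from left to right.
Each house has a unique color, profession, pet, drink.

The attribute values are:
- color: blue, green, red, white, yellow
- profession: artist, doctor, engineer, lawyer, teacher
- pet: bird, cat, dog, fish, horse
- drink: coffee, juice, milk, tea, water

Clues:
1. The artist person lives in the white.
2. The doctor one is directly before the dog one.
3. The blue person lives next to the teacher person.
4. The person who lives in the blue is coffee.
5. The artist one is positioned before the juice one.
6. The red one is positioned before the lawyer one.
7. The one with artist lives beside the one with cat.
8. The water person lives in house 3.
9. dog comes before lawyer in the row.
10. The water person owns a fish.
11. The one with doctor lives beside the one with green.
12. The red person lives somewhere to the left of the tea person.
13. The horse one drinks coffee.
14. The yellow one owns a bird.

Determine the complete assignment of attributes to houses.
Solution:

House | Color | Profession | Pet | Drink
----------------------------------------
  1   | blue | doctor | horse | coffee
  2   | green | teacher | dog | milk
  3   | white | artist | fish | water
  4   | red | engineer | cat | juice
  5   | yellow | lawyer | bird | tea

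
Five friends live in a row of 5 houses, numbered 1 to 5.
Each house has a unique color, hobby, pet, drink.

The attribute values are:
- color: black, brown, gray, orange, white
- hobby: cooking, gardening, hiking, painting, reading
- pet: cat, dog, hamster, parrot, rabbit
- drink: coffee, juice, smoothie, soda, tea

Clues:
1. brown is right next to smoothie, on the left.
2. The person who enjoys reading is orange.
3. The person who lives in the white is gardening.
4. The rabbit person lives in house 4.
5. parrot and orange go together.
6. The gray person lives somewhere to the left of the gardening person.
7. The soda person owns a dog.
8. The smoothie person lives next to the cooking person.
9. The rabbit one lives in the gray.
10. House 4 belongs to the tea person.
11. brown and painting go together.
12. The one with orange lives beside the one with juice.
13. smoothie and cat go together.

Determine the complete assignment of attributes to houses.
Solution:

House | Color | Hobby | Pet | Drink
-----------------------------------
  1   | orange | reading | parrot | coffee
  2   | brown | painting | hamster | juice
  3   | black | hiking | cat | smoothie
  4   | gray | cooking | rabbit | tea
  5   | white | gardening | dog | soda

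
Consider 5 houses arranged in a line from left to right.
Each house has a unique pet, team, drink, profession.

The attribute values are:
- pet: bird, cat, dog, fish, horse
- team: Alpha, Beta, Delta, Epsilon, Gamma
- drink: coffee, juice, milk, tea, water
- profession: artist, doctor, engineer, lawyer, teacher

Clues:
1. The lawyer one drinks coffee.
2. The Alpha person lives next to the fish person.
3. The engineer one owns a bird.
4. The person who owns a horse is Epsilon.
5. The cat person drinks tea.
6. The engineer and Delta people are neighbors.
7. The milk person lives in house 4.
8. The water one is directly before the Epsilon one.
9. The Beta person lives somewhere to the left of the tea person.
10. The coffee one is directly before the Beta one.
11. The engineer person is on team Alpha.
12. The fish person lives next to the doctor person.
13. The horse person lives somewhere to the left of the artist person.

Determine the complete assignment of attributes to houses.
Solution:

House | Pet | Team | Drink | Profession
---------------------------------------
  1   | bird | Alpha | juice | engineer
  2   | fish | Delta | coffee | lawyer
  3   | dog | Beta | water | doctor
  4   | horse | Epsilon | milk | teacher
  5   | cat | Gamma | tea | artist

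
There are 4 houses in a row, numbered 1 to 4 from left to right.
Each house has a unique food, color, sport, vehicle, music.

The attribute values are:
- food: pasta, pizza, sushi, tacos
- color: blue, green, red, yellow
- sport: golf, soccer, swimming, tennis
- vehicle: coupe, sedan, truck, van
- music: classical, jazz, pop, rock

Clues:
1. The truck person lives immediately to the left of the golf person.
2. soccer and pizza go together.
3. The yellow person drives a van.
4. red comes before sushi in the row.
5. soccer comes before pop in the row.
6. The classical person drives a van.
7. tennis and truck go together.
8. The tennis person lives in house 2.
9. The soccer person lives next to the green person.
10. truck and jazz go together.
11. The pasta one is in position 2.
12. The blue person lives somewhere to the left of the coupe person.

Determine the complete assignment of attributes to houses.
Solution:

House | Food | Color | Sport | Vehicle | Music
----------------------------------------------
  1   | pizza | blue | soccer | sedan | rock
  2   | pasta | green | tennis | truck | jazz
  3   | tacos | red | golf | coupe | pop
  4   | sushi | yellow | swimming | van | classical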